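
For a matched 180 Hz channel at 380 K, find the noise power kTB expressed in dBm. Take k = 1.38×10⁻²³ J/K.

−150.3 dBm

P_n = kTB = 1.38×10⁻²³ × 380 × 1.80×10² = 9.44×10⁻¹⁹ W
In dBm: 10 log₁₀(9.44×10⁻¹⁹ / 10⁻³) = −150.3 dBm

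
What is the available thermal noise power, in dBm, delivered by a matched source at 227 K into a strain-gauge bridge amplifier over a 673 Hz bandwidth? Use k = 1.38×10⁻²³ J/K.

P_n = kTB = 1.38×10⁻²³ × 227 × 6.73×10² = 2.11×10⁻¹⁸ W
In dBm: 10 log₁₀(2.11×10⁻¹⁸ / 10⁻³) = −146.8 dBm

−146.8 dBm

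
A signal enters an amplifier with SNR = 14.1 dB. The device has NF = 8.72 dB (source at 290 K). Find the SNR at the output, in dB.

5.38 dB

By definition F = SNR_in/SNR_out, so in dB: SNR_out = SNR_in − NF
SNR_out = 14.1 − 8.72 = 5.38 dB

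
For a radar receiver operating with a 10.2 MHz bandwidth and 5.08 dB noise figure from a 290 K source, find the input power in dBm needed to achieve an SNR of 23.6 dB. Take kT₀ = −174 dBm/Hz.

−75.2 dBm

Sensitivity = −174 + 10 log₁₀(B) + NF + SNR_min
= −174 + 70.09 + 5.08 + 23.6
= −75.23 dBm → −75.2 dBm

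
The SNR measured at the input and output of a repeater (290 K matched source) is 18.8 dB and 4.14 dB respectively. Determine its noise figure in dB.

NF (dB) = SNR_in(dB) − SNR_out(dB) when the source is at T₀
NF = 18.8 − 4.14 = 14.66 dB

14.66 dB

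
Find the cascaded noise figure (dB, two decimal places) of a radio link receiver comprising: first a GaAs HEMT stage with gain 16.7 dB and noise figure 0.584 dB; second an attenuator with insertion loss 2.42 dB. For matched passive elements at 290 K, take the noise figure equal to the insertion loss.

Convert to linear (a loss of L dB is a gain of −L dB): F_i = 10^(NF_i/10), G_i = 10^(G_i,dB/10)
  Stage 1: F_1 = 10^(0.584/10) = 1.144, G_1 = 10^(16.7/10) = 46.77
  Stage 2: F_2 = 10^(2.42/10) = 1.746, G_2 = 10^(−2.42/10) = 0.5728
Friis cascade:
  F = 1.144 + (1.746 − 1)/46.77 = 1.160
NF = 10 log₁₀(1.160) = 0.64 dB

0.64 dB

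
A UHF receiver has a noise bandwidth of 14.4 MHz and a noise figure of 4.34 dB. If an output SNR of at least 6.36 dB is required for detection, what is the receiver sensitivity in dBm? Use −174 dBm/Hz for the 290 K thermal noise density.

−91.7 dBm

Sensitivity = −174 + 10 log₁₀(B) + NF + SNR_min
= −174 + 71.58 + 4.34 + 6.36
= −91.72 dBm → −91.7 dBm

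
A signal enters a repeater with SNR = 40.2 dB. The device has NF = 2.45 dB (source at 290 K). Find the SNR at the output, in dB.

37.75 dB

By definition F = SNR_in/SNR_out, so in dB: SNR_out = SNR_in − NF
SNR_out = 40.2 − 2.45 = 37.75 dB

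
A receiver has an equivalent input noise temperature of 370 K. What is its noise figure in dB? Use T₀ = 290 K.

3.57 dB

F = 1 + T_e/T₀ = 1 + 370/290 = 2.27586
NF = 10 log₁₀(2.27586) = 3.57 dB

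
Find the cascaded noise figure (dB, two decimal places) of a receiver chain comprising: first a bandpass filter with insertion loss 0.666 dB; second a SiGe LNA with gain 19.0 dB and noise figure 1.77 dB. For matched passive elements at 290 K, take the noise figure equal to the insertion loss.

Convert to linear (a loss of L dB is a gain of −L dB): F_i = 10^(NF_i/10), G_i = 10^(G_i,dB/10)
  Stage 1: F_1 = 10^(0.666/10) = 1.166, G_1 = 10^(−0.666/10) = 0.8578
  Stage 2: F_2 = 10^(1.77/10) = 1.503, G_2 = 10^(19.0/10) = 79.43
Friis cascade:
  F = 1.166 + (1.503 − 1)/0.8578 = 1.752
NF = 10 log₁₀(1.752) = 2.44 dB

2.44 dB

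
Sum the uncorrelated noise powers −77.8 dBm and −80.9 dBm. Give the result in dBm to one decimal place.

Convert to linear, add, convert back:
P₁ = 1.66×10⁻¹¹ W, P₂ = 8.13×10⁻¹² W
P_tot = 2.47×10⁻¹¹ W → 10 log₁₀(P_tot / 10⁻³) = −76.1 dBm

−76.1 dBm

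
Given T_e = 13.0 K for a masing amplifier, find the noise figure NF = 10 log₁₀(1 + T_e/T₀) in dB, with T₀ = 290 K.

F = 1 + T_e/T₀ = 1 + 13.0/290 = 1.04483
NF = 10 log₁₀(1.04483) = 0.190 dB

0.190 dB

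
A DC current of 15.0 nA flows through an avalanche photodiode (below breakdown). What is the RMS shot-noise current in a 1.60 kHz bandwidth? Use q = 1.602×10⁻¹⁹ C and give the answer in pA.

I_n = √(2qI·B)
2qI·B = 2 × 1.602×10⁻¹⁹ × 1.50×10⁻⁸ × 1.60×10³ = 7.69×10⁻²⁴ A²
I_n = √(7.69×10⁻²⁴) = 2.77×10⁻¹² A = 2.77 pA

2.77 pA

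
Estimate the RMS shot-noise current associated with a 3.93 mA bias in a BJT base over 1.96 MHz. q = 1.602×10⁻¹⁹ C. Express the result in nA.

49.7 nA

I_n = √(2qI·B)
2qI·B = 2 × 1.602×10⁻¹⁹ × 3.93×10⁻³ × 1.96×10⁶ = 2.47×10⁻¹⁵ A²
I_n = √(2.47×10⁻¹⁵) = 4.97×10⁻⁸ A = 49.7 nA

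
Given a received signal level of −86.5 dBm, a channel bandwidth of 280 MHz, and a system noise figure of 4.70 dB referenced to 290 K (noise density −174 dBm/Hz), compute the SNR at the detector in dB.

Noise floor: N = −174 + 10 log₁₀(B) + NF
10 log₁₀(2.80×10⁸) = 84.47 dB
N = −174 + 84.47 + 4.70 = −84.83 dBm
SNR = P_sig − N = −86.5 − (−84.83) = −1.67 dB → −1.7 dB

−1.7 dB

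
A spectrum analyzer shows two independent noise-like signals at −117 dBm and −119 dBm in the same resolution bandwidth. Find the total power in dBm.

−114.9 dBm

Convert to linear, add, convert back:
P₁ = 2.00×10⁻¹⁵ W, P₂ = 1.26×10⁻¹⁵ W
P_tot = 3.25×10⁻¹⁵ W → 10 log₁₀(P_tot / 10⁻³) = −114.9 dBm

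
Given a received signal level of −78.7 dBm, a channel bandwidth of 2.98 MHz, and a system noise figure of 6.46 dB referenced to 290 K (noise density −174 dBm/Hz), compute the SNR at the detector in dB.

Noise floor: N = −174 + 10 log₁₀(B) + NF
10 log₁₀(2.98×10⁶) = 64.74 dB
N = −174 + 64.74 + 6.46 = −102.80 dBm
SNR = P_sig − N = −78.7 − (−102.80) = 24.10 dB → 24.1 dB

24.1 dB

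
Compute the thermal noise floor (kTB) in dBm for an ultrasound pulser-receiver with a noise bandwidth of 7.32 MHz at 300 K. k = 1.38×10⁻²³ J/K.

−105.2 dBm

P_n = kTB = 1.38×10⁻²³ × 300 × 7.32×10⁶ = 3.03×10⁻¹⁴ W
In dBm: 10 log₁₀(3.03×10⁻¹⁴ / 10⁻³) = −105.2 dBm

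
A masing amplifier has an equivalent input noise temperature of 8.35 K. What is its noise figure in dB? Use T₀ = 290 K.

F = 1 + T_e/T₀ = 1 + 8.35/290 = 1.02879
NF = 10 log₁₀(1.02879) = 0.123 dB

0.123 dB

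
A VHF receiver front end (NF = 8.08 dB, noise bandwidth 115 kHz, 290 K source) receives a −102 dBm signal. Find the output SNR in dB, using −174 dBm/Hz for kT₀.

13.3 dB

Noise floor: N = −174 + 10 log₁₀(B) + NF
10 log₁₀(1.15×10⁵) = 50.61 dB
N = −174 + 50.61 + 8.08 = −115.31 dBm
SNR = P_sig − N = −102 − (−115.31) = 13.31 dB → 13.3 dB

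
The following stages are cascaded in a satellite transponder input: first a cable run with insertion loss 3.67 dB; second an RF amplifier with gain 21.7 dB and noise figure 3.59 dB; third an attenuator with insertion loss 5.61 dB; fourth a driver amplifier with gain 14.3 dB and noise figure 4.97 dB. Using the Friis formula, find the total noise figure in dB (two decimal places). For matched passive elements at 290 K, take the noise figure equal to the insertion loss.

7.39 dB

Convert to linear (a loss of L dB is a gain of −L dB): F_i = 10^(NF_i/10), G_i = 10^(G_i,dB/10)
  Stage 1: F_1 = 10^(3.67/10) = 2.328, G_1 = 10^(−3.67/10) = 0.4295
  Stage 2: F_2 = 10^(3.59/10) = 2.286, G_2 = 10^(21.7/10) = 147.9
  Stage 3: F_3 = 10^(5.61/10) = 3.639, G_3 = 10^(−5.61/10) = 0.2748
  Stage 4: F_4 = 10^(4.97/10) = 3.141, G_4 = 10^(14.3/10) = 26.92
Friis cascade:
  F = 2.328 + (2.286 − 1)/0.4295 + (3.639 − 1)/63.53 + (3.141 − 1)/17.46 = 5.485
NF = 10 log₁₀(5.485) = 7.39 dB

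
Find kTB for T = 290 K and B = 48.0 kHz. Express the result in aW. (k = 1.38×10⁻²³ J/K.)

P_n = kTB = 1.38×10⁻²³ × 290 × 4.80×10⁴ = 1.92×10⁻¹⁶ W = 192 aW

192 aW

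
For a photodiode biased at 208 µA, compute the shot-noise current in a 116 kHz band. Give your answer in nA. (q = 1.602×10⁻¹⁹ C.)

I_n = √(2qI·B)
2qI·B = 2 × 1.602×10⁻¹⁹ × 2.08×10⁻⁴ × 1.16×10⁵ = 7.73×10⁻¹⁸ A²
I_n = √(7.73×10⁻¹⁸) = 2.78×10⁻⁹ A = 2.78 nA

2.78 nA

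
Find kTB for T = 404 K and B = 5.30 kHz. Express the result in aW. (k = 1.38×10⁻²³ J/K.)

29.5 aW

P_n = kTB = 1.38×10⁻²³ × 404 × 5.30×10³ = 2.95×10⁻¹⁷ W = 29.5 aW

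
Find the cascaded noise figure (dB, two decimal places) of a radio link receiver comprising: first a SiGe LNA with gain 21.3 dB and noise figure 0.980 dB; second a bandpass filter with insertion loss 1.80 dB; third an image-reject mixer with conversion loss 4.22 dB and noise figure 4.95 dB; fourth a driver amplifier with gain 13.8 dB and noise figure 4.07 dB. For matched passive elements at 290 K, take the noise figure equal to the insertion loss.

1.23 dB

Convert to linear (a loss of L dB is a gain of −L dB): F_i = 10^(NF_i/10), G_i = 10^(G_i,dB/10)
  Stage 1: F_1 = 10^(0.980/10) = 1.253, G_1 = 10^(21.3/10) = 134.9
  Stage 2: F_2 = 10^(1.80/10) = 1.514, G_2 = 10^(−1.80/10) = 0.6607
  Stage 3: F_3 = 10^(4.95/10) = 3.126, G_3 = 10^(−4.22/10) = 0.3784
  Stage 4: F_4 = 10^(4.07/10) = 2.553, G_4 = 10^(13.8/10) = 23.99
Friis cascade:
  F = 1.253 + (1.514 − 1)/134.9 + (3.126 − 1)/89.13 + (2.553 − 1)/33.73 = 1.327
NF = 10 log₁₀(1.327) = 1.23 dB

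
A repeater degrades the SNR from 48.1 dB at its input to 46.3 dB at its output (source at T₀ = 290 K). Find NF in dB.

1.8 dB

NF (dB) = SNR_in(dB) − SNR_out(dB) when the source is at T₀
NF = 48.1 − 46.3 = 1.8 dB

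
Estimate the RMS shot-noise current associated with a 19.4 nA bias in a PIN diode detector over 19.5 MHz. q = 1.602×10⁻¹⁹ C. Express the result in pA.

I_n = √(2qI·B)
2qI·B = 2 × 1.602×10⁻¹⁹ × 1.94×10⁻⁸ × 1.95×10⁷ = 1.21×10⁻¹⁹ A²
I_n = √(1.21×10⁻¹⁹) = 3.48×10⁻¹⁰ A = 348 pA

348 pA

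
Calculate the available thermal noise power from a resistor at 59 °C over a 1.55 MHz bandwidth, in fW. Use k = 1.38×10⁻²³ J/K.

T = 59 °C + 273.15 = 332.15 K
P_n = kTB = 1.38×10⁻²³ × 332.15 × 1.55×10⁶ = 7.10×10⁻¹⁵ W = 7.10 fW

7.10 fW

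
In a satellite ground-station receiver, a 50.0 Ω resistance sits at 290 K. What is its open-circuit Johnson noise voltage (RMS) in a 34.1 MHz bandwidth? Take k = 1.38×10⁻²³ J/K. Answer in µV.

5.22 µV

V_n = √(4kTRB)
4kTRB = 4 × 1.38×10⁻²³ × 290 × 5.00×10¹ × 3.41×10⁷ = 2.73×10⁻¹¹ V²
V_n = √(2.73×10⁻¹¹) = 5.22×10⁻⁶ V = 5.22 µV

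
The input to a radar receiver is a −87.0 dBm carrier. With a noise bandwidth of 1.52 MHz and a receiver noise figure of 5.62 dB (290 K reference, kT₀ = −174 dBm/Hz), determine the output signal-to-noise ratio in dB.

Noise floor: N = −174 + 10 log₁₀(B) + NF
10 log₁₀(1.52×10⁶) = 61.82 dB
N = −174 + 61.82 + 5.62 = −106.56 dBm
SNR = P_sig − N = −87.0 − (−106.56) = 19.56 dB → 19.6 dB

19.6 dB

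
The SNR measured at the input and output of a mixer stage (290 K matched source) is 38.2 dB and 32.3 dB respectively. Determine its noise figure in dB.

NF (dB) = SNR_in(dB) − SNR_out(dB) when the source is at T₀
NF = 38.2 − 32.3 = 5.9 dB

5.9 dB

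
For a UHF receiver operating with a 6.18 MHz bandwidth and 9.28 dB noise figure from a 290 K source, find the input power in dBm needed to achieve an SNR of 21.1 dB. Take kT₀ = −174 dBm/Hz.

Sensitivity = −174 + 10 log₁₀(B) + NF + SNR_min
= −174 + 67.91 + 9.28 + 21.1
= −75.71 dBm → −75.7 dBm

−75.7 dBm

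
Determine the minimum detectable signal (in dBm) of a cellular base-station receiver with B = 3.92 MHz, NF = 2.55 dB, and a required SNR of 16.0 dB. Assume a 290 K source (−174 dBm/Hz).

−89.5 dBm

Sensitivity = −174 + 10 log₁₀(B) + NF + SNR_min
= −174 + 65.93 + 2.55 + 16.0
= −89.52 dBm → −89.5 dBm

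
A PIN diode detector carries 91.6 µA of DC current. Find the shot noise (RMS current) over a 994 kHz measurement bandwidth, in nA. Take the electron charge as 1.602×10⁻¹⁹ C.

I_n = √(2qI·B)
2qI·B = 2 × 1.602×10⁻¹⁹ × 9.16×10⁻⁵ × 9.94×10⁵ = 2.92×10⁻¹⁷ A²
I_n = √(2.92×10⁻¹⁷) = 5.40×10⁻⁹ A = 5.40 nA

5.40 nA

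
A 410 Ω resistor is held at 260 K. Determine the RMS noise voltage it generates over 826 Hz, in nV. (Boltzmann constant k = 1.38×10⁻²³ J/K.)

V_n = √(4kTRB)
4kTRB = 4 × 1.38×10⁻²³ × 260 × 4.10×10² × 8.26×10² = 4.86×10⁻¹⁵ V²
V_n = √(4.86×10⁻¹⁵) = 6.97×10⁻⁸ V = 69.7 nV

69.7 nV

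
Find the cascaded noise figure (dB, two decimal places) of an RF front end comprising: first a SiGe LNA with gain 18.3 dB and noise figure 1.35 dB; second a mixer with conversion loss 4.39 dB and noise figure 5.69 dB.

1.48 dB

Convert to linear (a loss of L dB is a gain of −L dB): F_i = 10^(NF_i/10), G_i = 10^(G_i,dB/10)
  Stage 1: F_1 = 10^(1.35/10) = 1.365, G_1 = 10^(18.3/10) = 67.61
  Stage 2: F_2 = 10^(5.69/10) = 3.707, G_2 = 10^(−4.39/10) = 0.3639
Friis cascade:
  F = 1.365 + (3.707 − 1)/67.61 = 1.405
NF = 10 log₁₀(1.405) = 1.48 dB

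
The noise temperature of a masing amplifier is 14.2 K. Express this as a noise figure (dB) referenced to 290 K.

0.208 dB

F = 1 + T_e/T₀ = 1 + 14.2/290 = 1.04897
NF = 10 log₁₀(1.04897) = 0.208 dB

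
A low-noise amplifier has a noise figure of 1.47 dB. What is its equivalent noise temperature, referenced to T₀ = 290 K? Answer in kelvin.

117 K

F = 10^(1.47/10) = 1.40281
T_e = (F − 1)·T₀ = (1.40281 − 1) × 290 = 117 K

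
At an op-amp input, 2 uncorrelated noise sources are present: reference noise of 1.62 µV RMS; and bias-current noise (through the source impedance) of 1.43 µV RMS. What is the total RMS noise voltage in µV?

2.16 µV

Uncorrelated sources add in power (mean-square): V_tot = √(ΣV_i²)
V_tot = √[(1.62×10⁻⁶)² + (1.43×10⁻⁶)²] = 2.16×10⁻⁶ V = 2.16 µV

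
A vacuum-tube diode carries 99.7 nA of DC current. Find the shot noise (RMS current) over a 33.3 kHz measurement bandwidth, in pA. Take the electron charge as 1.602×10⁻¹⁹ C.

I_n = √(2qI·B)
2qI·B = 2 × 1.602×10⁻¹⁹ × 9.97×10⁻⁸ × 3.33×10⁴ = 1.06×10⁻²¹ A²
I_n = √(1.06×10⁻²¹) = 3.26×10⁻¹¹ A = 32.6 pA

32.6 pA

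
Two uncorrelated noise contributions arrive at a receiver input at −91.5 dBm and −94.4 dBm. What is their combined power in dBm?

Convert to linear, add, convert back:
P₁ = 7.08×10⁻¹³ W, P₂ = 3.63×10⁻¹³ W
P_tot = 1.07×10⁻¹² W → 10 log₁₀(P_tot / 10⁻³) = −89.7 dBm

−89.7 dBm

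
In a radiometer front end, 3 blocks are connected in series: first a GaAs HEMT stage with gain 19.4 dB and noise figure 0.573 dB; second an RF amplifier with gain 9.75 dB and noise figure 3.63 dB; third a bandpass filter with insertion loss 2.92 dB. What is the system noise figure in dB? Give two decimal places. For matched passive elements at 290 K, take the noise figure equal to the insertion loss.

0.63 dB

Convert to linear (a loss of L dB is a gain of −L dB): F_i = 10^(NF_i/10), G_i = 10^(G_i,dB/10)
  Stage 1: F_1 = 10^(0.573/10) = 1.141, G_1 = 10^(19.4/10) = 87.10
  Stage 2: F_2 = 10^(3.63/10) = 2.307, G_2 = 10^(9.75/10) = 9.441
  Stage 3: F_3 = 10^(2.92/10) = 1.959, G_3 = 10^(−2.92/10) = 0.5105
Friis cascade:
  F = 1.141 + (2.307 − 1)/87.10 + (1.959 − 1)/822.2 = 1.157
NF = 10 log₁₀(1.157) = 0.63 dB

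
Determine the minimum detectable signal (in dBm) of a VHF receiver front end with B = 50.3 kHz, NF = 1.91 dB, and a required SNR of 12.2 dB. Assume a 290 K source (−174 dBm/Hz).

−112.9 dBm

Sensitivity = −174 + 10 log₁₀(B) + NF + SNR_min
= −174 + 47.02 + 1.91 + 12.2
= −112.87 dBm → −112.9 dBm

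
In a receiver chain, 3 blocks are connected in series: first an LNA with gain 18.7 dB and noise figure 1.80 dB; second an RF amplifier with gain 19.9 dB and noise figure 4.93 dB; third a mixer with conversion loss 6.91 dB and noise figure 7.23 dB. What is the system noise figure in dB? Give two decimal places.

Convert to linear (a loss of L dB is a gain of −L dB): F_i = 10^(NF_i/10), G_i = 10^(G_i,dB/10)
  Stage 1: F_1 = 10^(1.80/10) = 1.514, G_1 = 10^(18.7/10) = 74.13
  Stage 2: F_2 = 10^(4.93/10) = 3.112, G_2 = 10^(19.9/10) = 97.72
  Stage 3: F_3 = 10^(7.23/10) = 5.284, G_3 = 10^(−6.91/10) = 0.2037
Friis cascade:
  F = 1.514 + (3.112 − 1)/74.13 + (5.284 − 1)/7244 = 1.543
NF = 10 log₁₀(1.543) = 1.88 dB

1.88 dB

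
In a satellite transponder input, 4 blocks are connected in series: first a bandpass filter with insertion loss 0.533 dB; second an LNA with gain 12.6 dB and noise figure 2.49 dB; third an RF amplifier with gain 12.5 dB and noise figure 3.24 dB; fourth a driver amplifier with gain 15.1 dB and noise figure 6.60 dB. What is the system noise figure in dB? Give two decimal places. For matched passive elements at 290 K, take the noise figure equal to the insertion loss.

3.20 dB

Convert to linear (a loss of L dB is a gain of −L dB): F_i = 10^(NF_i/10), G_i = 10^(G_i,dB/10)
  Stage 1: F_1 = 10^(0.533/10) = 1.131, G_1 = 10^(−0.533/10) = 0.8845
  Stage 2: F_2 = 10^(2.49/10) = 1.774, G_2 = 10^(12.6/10) = 18.20
  Stage 3: F_3 = 10^(3.24/10) = 2.109, G_3 = 10^(12.5/10) = 17.78
  Stage 4: F_4 = 10^(6.60/10) = 4.571, G_4 = 10^(15.1/10) = 32.36
Friis cascade:
  F = 1.131 + (1.774 − 1)/0.8845 + (2.109 − 1)/16.10 + (4.571 − 1)/286.2 = 2.087
NF = 10 log₁₀(2.087) = 3.20 dB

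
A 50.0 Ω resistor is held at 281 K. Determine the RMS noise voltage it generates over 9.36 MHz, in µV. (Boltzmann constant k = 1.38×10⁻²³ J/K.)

2.69 µV

V_n = √(4kTRB)
4kTRB = 4 × 1.38×10⁻²³ × 281 × 5.00×10¹ × 9.36×10⁶ = 7.26×10⁻¹² V²
V_n = √(7.26×10⁻¹²) = 2.69×10⁻⁶ V = 2.69 µV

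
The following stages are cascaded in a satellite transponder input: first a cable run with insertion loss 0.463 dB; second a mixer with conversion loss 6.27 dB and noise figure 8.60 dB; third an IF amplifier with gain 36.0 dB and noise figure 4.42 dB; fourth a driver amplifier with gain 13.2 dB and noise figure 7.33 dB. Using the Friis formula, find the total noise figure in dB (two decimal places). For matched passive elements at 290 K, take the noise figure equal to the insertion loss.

12.15 dB

Convert to linear (a loss of L dB is a gain of −L dB): F_i = 10^(NF_i/10), G_i = 10^(G_i,dB/10)
  Stage 1: F_1 = 10^(0.463/10) = 1.112, G_1 = 10^(−0.463/10) = 0.8989
  Stage 2: F_2 = 10^(8.60/10) = 7.244, G_2 = 10^(−6.27/10) = 0.2360
  Stage 3: F_3 = 10^(4.42/10) = 2.767, G_3 = 10^(36.0/10) = 3981
  Stage 4: F_4 = 10^(7.33/10) = 5.408, G_4 = 10^(13.2/10) = 20.89
Friis cascade:
  F = 1.112 + (7.244 − 1)/0.8989 + (2.767 − 1)/0.2122 + (5.408 − 1)/844.7 = 16.39
NF = 10 log₁₀(16.39) = 12.15 dB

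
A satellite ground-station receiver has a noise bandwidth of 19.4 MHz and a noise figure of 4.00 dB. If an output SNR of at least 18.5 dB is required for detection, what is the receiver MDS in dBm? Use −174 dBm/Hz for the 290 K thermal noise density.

−78.6 dBm

Sensitivity = −174 + 10 log₁₀(B) + NF + SNR_min
= −174 + 72.88 + 4.00 + 18.5
= −78.62 dBm → −78.6 dBm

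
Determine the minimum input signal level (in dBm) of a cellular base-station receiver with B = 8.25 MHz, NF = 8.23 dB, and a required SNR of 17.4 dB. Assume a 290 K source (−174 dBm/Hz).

−79.2 dBm

Sensitivity = −174 + 10 log₁₀(B) + NF + SNR_min
= −174 + 69.16 + 8.23 + 17.4
= −79.21 dBm → −79.2 dBm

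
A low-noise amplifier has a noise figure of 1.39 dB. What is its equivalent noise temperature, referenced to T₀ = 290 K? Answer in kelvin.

109 K

F = 10^(1.39/10) = 1.37721
T_e = (F − 1)·T₀ = (1.37721 − 1) × 290 = 109 K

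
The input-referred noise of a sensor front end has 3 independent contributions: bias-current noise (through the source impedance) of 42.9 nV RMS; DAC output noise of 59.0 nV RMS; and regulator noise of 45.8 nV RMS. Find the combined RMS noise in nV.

Uncorrelated sources add in power (mean-square): V_tot = √(ΣV_i²)
V_tot = √[(4.29×10⁻⁸)² + (5.90×10⁻⁸)² + (4.58×10⁻⁸)²] = 8.61×10⁻⁸ V = 86.1 nV

86.1 nV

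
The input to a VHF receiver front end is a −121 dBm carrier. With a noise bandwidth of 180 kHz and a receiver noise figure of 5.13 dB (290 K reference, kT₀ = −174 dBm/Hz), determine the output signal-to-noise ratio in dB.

−4.7 dB

Noise floor: N = −174 + 10 log₁₀(B) + NF
10 log₁₀(1.80×10⁵) = 52.55 dB
N = −174 + 52.55 + 5.13 = −116.32 dBm
SNR = P_sig − N = −121 − (−116.32) = −4.68 dB → −4.7 dB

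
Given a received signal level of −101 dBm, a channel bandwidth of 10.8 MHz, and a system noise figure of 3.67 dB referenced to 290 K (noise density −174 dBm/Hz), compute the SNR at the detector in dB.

−1.0 dB

Noise floor: N = −174 + 10 log₁₀(B) + NF
10 log₁₀(1.08×10⁷) = 70.33 dB
N = −174 + 70.33 + 3.67 = −100.00 dBm
SNR = P_sig − N = −101 − (−100.00) = −1.00 dB → −1.0 dB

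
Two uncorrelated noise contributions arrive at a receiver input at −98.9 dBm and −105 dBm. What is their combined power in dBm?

Convert to linear, add, convert back:
P₁ = 1.29×10⁻¹³ W, P₂ = 3.16×10⁻¹⁴ W
P_tot = 1.60×10⁻¹³ W → 10 log₁₀(P_tot / 10⁻³) = −97.9 dBm

−97.9 dBm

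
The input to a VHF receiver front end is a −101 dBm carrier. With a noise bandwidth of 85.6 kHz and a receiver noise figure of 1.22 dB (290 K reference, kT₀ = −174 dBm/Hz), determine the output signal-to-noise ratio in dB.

22.5 dB

Noise floor: N = −174 + 10 log₁₀(B) + NF
10 log₁₀(8.56×10⁴) = 49.32 dB
N = −174 + 49.32 + 1.22 = −123.46 dBm
SNR = P_sig − N = −101 − (−123.46) = 22.46 dB → 22.5 dB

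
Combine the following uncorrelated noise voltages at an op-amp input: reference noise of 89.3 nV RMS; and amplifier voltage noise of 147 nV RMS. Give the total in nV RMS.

Uncorrelated sources add in power (mean-square): V_tot = √(ΣV_i²)
V_tot = √[(8.93×10⁻⁸)² + (1.47×10⁻⁷)²] = 1.72×10⁻⁷ V = 172 nV

172 nV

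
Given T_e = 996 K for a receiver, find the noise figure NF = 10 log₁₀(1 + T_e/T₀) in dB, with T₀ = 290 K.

F = 1 + T_e/T₀ = 1 + 996/290 = 4.43448
NF = 10 log₁₀(4.43448) = 6.47 dB

6.47 dB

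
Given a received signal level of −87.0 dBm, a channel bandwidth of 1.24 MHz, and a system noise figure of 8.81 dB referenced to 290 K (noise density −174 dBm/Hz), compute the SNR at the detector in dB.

Noise floor: N = −174 + 10 log₁₀(B) + NF
10 log₁₀(1.24×10⁶) = 60.93 dB
N = −174 + 60.93 + 8.81 = −104.26 dBm
SNR = P_sig − N = −87.0 − (−104.26) = 17.26 dB → 17.3 dB

17.3 dB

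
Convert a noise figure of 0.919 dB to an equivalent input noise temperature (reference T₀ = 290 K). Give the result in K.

F = 10^(0.919/10) = 1.23566
T_e = (F − 1)·T₀ = (1.23566 − 1) × 290 = 68.3 K

68.3 K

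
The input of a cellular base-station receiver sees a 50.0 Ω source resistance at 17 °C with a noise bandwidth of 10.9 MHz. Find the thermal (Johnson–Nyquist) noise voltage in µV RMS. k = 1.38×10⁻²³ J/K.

T = 17 °C + 273.15 = 290.15 K
V_n = √(4kTRB)
4kTRB = 4 × 1.38×10⁻²³ × 290.15 × 5.00×10¹ × 1.09×10⁷ = 8.73×10⁻¹² V²
V_n = √(8.73×10⁻¹²) = 2.95×10⁻⁶ V = 2.95 µV

2.95 µV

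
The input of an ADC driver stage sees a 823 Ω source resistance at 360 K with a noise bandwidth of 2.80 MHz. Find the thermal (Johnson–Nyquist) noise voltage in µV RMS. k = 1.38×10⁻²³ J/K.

V_n = √(4kTRB)
4kTRB = 4 × 1.38×10⁻²³ × 360 × 8.23×10² × 2.80×10⁶ = 4.58×10⁻¹¹ V²
V_n = √(4.58×10⁻¹¹) = 6.77×10⁻⁶ V = 6.77 µV

6.77 µV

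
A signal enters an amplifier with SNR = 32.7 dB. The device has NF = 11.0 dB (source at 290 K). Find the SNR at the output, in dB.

By definition F = SNR_in/SNR_out, so in dB: SNR_out = SNR_in − NF
SNR_out = 32.7 − 11.0 = 21.7 dB

21.7 dB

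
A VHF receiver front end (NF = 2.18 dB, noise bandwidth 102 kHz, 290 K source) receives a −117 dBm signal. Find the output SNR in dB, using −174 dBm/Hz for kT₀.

4.7 dB

Noise floor: N = −174 + 10 log₁₀(B) + NF
10 log₁₀(1.02×10⁵) = 50.09 dB
N = −174 + 50.09 + 2.18 = −121.73 dBm
SNR = P_sig − N = −117 − (−121.73) = 4.73 dB → 4.7 dB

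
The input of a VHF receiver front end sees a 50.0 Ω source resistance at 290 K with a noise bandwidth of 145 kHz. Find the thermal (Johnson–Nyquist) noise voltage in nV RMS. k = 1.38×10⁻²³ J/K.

V_n = √(4kTRB)
4kTRB = 4 × 1.38×10⁻²³ × 290 × 5.00×10¹ × 1.45×10⁵ = 1.16×10⁻¹³ V²
V_n = √(1.16×10⁻¹³) = 3.41×10⁻⁷ V = 341 nV

341 nV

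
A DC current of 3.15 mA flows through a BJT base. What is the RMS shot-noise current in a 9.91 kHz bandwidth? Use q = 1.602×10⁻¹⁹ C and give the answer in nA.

I_n = √(2qI·B)
2qI·B = 2 × 1.602×10⁻¹⁹ × 3.15×10⁻³ × 9.91×10³ = 1.00×10⁻¹⁷ A²
I_n = √(1.00×10⁻¹⁷) = 3.16×10⁻⁹ A = 3.16 nA

3.16 nA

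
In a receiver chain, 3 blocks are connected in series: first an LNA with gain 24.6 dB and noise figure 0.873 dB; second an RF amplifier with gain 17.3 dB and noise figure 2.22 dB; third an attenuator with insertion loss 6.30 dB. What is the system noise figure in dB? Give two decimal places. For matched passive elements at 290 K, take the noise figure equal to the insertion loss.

Convert to linear (a loss of L dB is a gain of −L dB): F_i = 10^(NF_i/10), G_i = 10^(G_i,dB/10)
  Stage 1: F_1 = 10^(0.873/10) = 1.223, G_1 = 10^(24.6/10) = 288.4
  Stage 2: F_2 = 10^(2.22/10) = 1.667, G_2 = 10^(17.3/10) = 53.70
  Stage 3: F_3 = 10^(6.30/10) = 4.266, G_3 = 10^(−6.30/10) = 0.2344
Friis cascade:
  F = 1.223 + (1.667 − 1)/288.4 + (4.266 − 1)/1.549×10⁴ = 1.225
NF = 10 log₁₀(1.225) = 0.88 dB

0.88 dB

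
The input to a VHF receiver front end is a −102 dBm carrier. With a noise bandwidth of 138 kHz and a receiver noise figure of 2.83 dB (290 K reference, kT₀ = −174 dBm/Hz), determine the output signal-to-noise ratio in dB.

17.8 dB

Noise floor: N = −174 + 10 log₁₀(B) + NF
10 log₁₀(1.38×10⁵) = 51.4 dB
N = −174 + 51.4 + 2.83 = −119.77 dBm
SNR = P_sig − N = −102 − (−119.77) = 17.77 dB → 17.8 dB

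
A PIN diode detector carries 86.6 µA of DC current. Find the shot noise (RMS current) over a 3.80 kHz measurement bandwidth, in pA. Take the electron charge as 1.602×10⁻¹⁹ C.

I_n = √(2qI·B)
2qI·B = 2 × 1.602×10⁻¹⁹ × 8.66×10⁻⁵ × 3.80×10³ = 1.05×10⁻¹⁹ A²
I_n = √(1.05×10⁻¹⁹) = 3.25×10⁻¹⁰ A = 325 pA

325 pA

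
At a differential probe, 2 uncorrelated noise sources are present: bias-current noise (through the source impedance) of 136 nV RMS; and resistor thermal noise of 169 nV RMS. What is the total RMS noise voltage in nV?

Uncorrelated sources add in power (mean-square): V_tot = √(ΣV_i²)
V_tot = √[(1.36×10⁻⁷)² + (1.69×10⁻⁷)²] = 2.17×10⁻⁷ V = 217 nV

217 nV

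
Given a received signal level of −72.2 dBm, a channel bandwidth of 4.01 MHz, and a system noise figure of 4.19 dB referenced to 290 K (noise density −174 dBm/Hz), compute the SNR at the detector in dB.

31.6 dB

Noise floor: N = −174 + 10 log₁₀(B) + NF
10 log₁₀(4.01×10⁶) = 66.03 dB
N = −174 + 66.03 + 4.19 = −103.78 dBm
SNR = P_sig − N = −72.2 − (−103.78) = 31.58 dB → 31.6 dB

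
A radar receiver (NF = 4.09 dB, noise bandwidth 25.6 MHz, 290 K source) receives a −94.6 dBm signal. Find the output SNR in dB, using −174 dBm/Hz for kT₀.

1.2 dB

Noise floor: N = −174 + 10 log₁₀(B) + NF
10 log₁₀(2.56×10⁷) = 74.08 dB
N = −174 + 74.08 + 4.09 = −95.83 dBm
SNR = P_sig − N = −94.6 − (−95.83) = 1.23 dB → 1.2 dB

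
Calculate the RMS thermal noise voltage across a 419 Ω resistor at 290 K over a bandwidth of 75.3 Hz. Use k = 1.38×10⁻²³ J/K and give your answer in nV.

22.5 nV

V_n = √(4kTRB)
4kTRB = 4 × 1.38×10⁻²³ × 290 × 4.19×10² × 7.53×10¹ = 5.05×10⁻¹⁶ V²
V_n = √(5.05×10⁻¹⁶) = 2.25×10⁻⁸ V = 22.5 nV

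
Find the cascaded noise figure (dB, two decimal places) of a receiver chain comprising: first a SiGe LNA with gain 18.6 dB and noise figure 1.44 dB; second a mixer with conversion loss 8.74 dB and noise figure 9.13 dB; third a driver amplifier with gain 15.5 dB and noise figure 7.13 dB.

Convert to linear (a loss of L dB is a gain of −L dB): F_i = 10^(NF_i/10), G_i = 10^(G_i,dB/10)
  Stage 1: F_1 = 10^(1.44/10) = 1.393, G_1 = 10^(18.6/10) = 72.44
  Stage 2: F_2 = 10^(9.13/10) = 8.185, G_2 = 10^(−8.74/10) = 0.1337
  Stage 3: F_3 = 10^(7.13/10) = 5.164, G_3 = 10^(15.5/10) = 35.48
Friis cascade:
  F = 1.393 + (8.185 − 1)/72.44 + (5.164 − 1)/9.683 = 1.922
NF = 10 log₁₀(1.922) = 2.84 dB

2.84 dB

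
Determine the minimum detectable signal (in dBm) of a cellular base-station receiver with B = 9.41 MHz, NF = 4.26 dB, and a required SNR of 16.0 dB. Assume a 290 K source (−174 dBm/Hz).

Sensitivity = −174 + 10 log₁₀(B) + NF + SNR_min
= −174 + 69.74 + 4.26 + 16.0
= −84.00 dBm → −84.0 dBm

−84.0 dBm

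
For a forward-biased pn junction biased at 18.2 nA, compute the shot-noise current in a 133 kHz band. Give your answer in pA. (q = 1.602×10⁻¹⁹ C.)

27.8 pA

I_n = √(2qI·B)
2qI·B = 2 × 1.602×10⁻¹⁹ × 1.82×10⁻⁸ × 1.33×10⁵ = 7.76×10⁻²² A²
I_n = √(7.76×10⁻²²) = 2.78×10⁻¹¹ A = 27.8 pA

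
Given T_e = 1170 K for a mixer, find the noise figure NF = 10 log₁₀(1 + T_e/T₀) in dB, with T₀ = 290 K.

7.02 dB

F = 1 + T_e/T₀ = 1 + 1170/290 = 5.03448
NF = 10 log₁₀(5.03448) = 7.02 dB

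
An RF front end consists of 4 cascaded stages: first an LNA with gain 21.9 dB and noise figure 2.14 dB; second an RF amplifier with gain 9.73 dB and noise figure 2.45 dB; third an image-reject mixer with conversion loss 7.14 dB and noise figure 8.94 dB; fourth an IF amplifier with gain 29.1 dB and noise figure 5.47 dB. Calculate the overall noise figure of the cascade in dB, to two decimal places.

2.19 dB

Convert to linear (a loss of L dB is a gain of −L dB): F_i = 10^(NF_i/10), G_i = 10^(G_i,dB/10)
  Stage 1: F_1 = 10^(2.14/10) = 1.637, G_1 = 10^(21.9/10) = 154.9
  Stage 2: F_2 = 10^(2.45/10) = 1.758, G_2 = 10^(9.73/10) = 9.397
  Stage 3: F_3 = 10^(8.94/10) = 7.834, G_3 = 10^(−7.14/10) = 0.1932
  Stage 4: F_4 = 10^(5.47/10) = 3.524, G_4 = 10^(29.1/10) = 812.8
Friis cascade:
  F = 1.637 + (1.758 − 1)/154.9 + (7.834 − 1)/1455 + (3.524 − 1)/281.2 = 1.655
NF = 10 log₁₀(1.655) = 2.19 dB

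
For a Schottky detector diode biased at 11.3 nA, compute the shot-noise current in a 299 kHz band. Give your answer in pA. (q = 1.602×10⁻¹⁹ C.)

I_n = √(2qI·B)
2qI·B = 2 × 1.602×10⁻¹⁹ × 1.13×10⁻⁸ × 2.99×10⁵ = 1.08×10⁻²¹ A²
I_n = √(1.08×10⁻²¹) = 3.29×10⁻¹¹ A = 32.9 pA

32.9 pA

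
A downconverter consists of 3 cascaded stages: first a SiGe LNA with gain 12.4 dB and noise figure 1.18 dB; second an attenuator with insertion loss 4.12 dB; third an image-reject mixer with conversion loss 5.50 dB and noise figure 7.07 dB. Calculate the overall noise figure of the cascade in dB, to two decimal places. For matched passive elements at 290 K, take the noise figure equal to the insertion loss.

Convert to linear (a loss of L dB is a gain of −L dB): F_i = 10^(NF_i/10), G_i = 10^(G_i,dB/10)
  Stage 1: F_1 = 10^(1.18/10) = 1.312, G_1 = 10^(12.4/10) = 17.38
  Stage 2: F_2 = 10^(4.12/10) = 2.582, G_2 = 10^(−4.12/10) = 0.3873
  Stage 3: F_3 = 10^(7.07/10) = 5.093, G_3 = 10^(−5.50/10) = 0.2818
Friis cascade:
  F = 1.312 + (2.582 − 1)/17.38 + (5.093 − 1)/6.730 = 2.011
NF = 10 log₁₀(2.011) = 3.04 dB

3.04 dB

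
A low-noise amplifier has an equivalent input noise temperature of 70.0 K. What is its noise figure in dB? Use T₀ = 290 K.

0.939 dB

F = 1 + T_e/T₀ = 1 + 70.0/290 = 1.24138
NF = 10 log₁₀(1.24138) = 0.939 dB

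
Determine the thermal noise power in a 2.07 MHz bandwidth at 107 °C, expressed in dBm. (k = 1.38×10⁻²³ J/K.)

T = 107 °C + 273.15 = 380.15 K
P_n = kTB = 1.38×10⁻²³ × 380.15 × 2.07×10⁶ = 1.09×10⁻¹⁴ W
In dBm: 10 log₁₀(1.09×10⁻¹⁴ / 10⁻³) = −109.6 dBm

−109.6 dBm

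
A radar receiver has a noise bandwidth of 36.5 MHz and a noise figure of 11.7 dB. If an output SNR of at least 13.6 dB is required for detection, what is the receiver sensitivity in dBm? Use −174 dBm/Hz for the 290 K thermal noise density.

Sensitivity = −174 + 10 log₁₀(B) + NF + SNR_min
= −174 + 75.62 + 11.7 + 13.6
= −73.08 dBm → −73.1 dBm

−73.1 dBm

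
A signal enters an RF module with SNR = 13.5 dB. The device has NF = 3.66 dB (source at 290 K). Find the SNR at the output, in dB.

By definition F = SNR_in/SNR_out, so in dB: SNR_out = SNR_in − NF
SNR_out = 13.5 − 3.66 = 9.84 dB

9.84 dB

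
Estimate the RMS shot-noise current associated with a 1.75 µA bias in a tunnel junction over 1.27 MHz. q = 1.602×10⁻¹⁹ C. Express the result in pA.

844 pA

I_n = √(2qI·B)
2qI·B = 2 × 1.602×10⁻¹⁹ × 1.75×10⁻⁶ × 1.27×10⁶ = 7.12×10⁻¹⁹ A²
I_n = √(7.12×10⁻¹⁹) = 8.44×10⁻¹⁰ A = 844 pA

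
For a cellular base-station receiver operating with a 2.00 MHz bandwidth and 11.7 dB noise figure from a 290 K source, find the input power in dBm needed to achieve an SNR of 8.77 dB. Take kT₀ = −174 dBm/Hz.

−90.5 dBm

Sensitivity = −174 + 10 log₁₀(B) + NF + SNR_min
= −174 + 63.01 + 11.7 + 8.77
= −90.52 dBm → −90.5 dBm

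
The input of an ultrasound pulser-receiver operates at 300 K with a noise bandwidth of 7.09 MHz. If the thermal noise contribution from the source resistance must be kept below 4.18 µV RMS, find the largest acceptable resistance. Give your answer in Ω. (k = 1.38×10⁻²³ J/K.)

Johnson–Nyquist: V_n = √(4kTRB) ⇒ R = V_n² / (4kTB)
4kTB = 4 × 1.38×10⁻²³ × 300 × 7.09×10⁶ = 1.17×10⁻¹³
R = (4.18×10⁻⁶)² / 1.17×10⁻¹³ = 1.49×10² Ω = 149 Ω

149 Ω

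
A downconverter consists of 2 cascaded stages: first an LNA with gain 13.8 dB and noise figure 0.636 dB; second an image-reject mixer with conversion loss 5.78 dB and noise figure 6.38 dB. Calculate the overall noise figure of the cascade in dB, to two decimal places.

Convert to linear (a loss of L dB is a gain of −L dB): F_i = 10^(NF_i/10), G_i = 10^(G_i,dB/10)
  Stage 1: F_1 = 10^(0.636/10) = 1.158, G_1 = 10^(13.8/10) = 23.99
  Stage 2: F_2 = 10^(6.38/10) = 4.345, G_2 = 10^(−5.78/10) = 0.2642
Friis cascade:
  F = 1.158 + (4.345 − 1)/23.99 = 1.297
NF = 10 log₁₀(1.297) = 1.13 dB

1.13 dB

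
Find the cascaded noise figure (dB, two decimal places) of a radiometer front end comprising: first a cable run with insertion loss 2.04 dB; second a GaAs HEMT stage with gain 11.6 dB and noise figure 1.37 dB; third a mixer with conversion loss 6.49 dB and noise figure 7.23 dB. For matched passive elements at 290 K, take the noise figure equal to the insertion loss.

4.26 dB

Convert to linear (a loss of L dB is a gain of −L dB): F_i = 10^(NF_i/10), G_i = 10^(G_i,dB/10)
  Stage 1: F_1 = 10^(2.04/10) = 1.600, G_1 = 10^(−2.04/10) = 0.6252
  Stage 2: F_2 = 10^(1.37/10) = 1.371, G_2 = 10^(11.6/10) = 14.45
  Stage 3: F_3 = 10^(7.23/10) = 5.284, G_3 = 10^(−6.49/10) = 0.2244
Friis cascade:
  F = 1.600 + (1.371 − 1)/0.6252 + (5.284 − 1)/9.036 = 2.667
NF = 10 log₁₀(2.667) = 4.26 dB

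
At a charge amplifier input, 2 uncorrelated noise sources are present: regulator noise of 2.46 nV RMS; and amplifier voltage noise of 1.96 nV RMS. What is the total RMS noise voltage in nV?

3.15 nV

Uncorrelated sources add in power (mean-square): V_tot = √(ΣV_i²)
V_tot = √[(2.46×10⁻⁹)² + (1.96×10⁻⁹)²] = 3.15×10⁻⁹ V = 3.15 nV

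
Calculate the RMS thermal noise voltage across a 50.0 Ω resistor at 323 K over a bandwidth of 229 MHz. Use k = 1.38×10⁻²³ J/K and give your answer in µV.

14.3 µV

V_n = √(4kTRB)
4kTRB = 4 × 1.38×10⁻²³ × 323 × 5.00×10¹ × 2.29×10⁸ = 2.04×10⁻¹⁰ V²
V_n = √(2.04×10⁻¹⁰) = 1.43×10⁻⁵ V = 14.3 µV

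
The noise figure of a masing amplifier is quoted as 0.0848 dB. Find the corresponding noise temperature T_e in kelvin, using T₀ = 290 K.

F = 10^(0.0848/10) = 1.01972
T_e = (F − 1)·T₀ = (1.01972 − 1) × 290 = 5.72 K

5.72 K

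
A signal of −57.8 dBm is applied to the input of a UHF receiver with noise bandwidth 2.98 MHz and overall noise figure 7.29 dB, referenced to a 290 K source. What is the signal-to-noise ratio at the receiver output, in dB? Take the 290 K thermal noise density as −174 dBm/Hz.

Noise floor: N = −174 + 10 log₁₀(B) + NF
10 log₁₀(2.98×10⁶) = 64.74 dB
N = −174 + 64.74 + 7.29 = −101.97 dBm
SNR = P_sig − N = −57.8 − (−101.97) = 44.17 dB → 44.2 dB

44.2 dB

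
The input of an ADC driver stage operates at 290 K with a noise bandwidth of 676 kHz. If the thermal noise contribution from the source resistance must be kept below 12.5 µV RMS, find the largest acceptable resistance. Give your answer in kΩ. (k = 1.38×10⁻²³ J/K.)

14.4 kΩ

Johnson–Nyquist: V_n = √(4kTRB) ⇒ R = V_n² / (4kTB)
4kTB = 4 × 1.38×10⁻²³ × 290 × 6.76×10⁵ = 1.08×10⁻¹⁴
R = (1.25×10⁻⁵)² / 1.08×10⁻¹⁴ = 1.44×10⁴ Ω = 14.4 kΩ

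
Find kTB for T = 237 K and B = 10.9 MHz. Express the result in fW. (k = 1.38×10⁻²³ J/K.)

35.6 fW

P_n = kTB = 1.38×10⁻²³ × 237 × 1.09×10⁷ = 3.56×10⁻¹⁴ W = 35.6 fW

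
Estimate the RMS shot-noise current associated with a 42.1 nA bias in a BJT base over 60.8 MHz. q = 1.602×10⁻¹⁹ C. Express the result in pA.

906 pA

I_n = √(2qI·B)
2qI·B = 2 × 1.602×10⁻¹⁹ × 4.21×10⁻⁸ × 6.08×10⁷ = 8.20×10⁻¹⁹ A²
I_n = √(8.20×10⁻¹⁹) = 9.06×10⁻¹⁰ A = 906 pA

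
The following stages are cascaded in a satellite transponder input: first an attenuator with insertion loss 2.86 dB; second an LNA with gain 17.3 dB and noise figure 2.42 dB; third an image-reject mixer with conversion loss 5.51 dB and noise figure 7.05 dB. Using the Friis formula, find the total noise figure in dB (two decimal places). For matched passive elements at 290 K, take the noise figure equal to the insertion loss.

Convert to linear (a loss of L dB is a gain of −L dB): F_i = 10^(NF_i/10), G_i = 10^(G_i,dB/10)
  Stage 1: F_1 = 10^(2.86/10) = 1.932, G_1 = 10^(−2.86/10) = 0.5176
  Stage 2: F_2 = 10^(2.42/10) = 1.746, G_2 = 10^(17.3/10) = 53.70
  Stage 3: F_3 = 10^(7.05/10) = 5.070, G_3 = 10^(−5.51/10) = 0.2812
Friis cascade:
  F = 1.932 + (1.746 − 1)/0.5176 + (5.070 − 1)/27.80 = 3.519
NF = 10 log₁₀(3.519) = 5.46 dB

5.46 dB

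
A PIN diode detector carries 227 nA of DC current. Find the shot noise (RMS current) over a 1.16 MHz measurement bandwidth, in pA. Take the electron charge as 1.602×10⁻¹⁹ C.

I_n = √(2qI·B)
2qI·B = 2 × 1.602×10⁻¹⁹ × 2.27×10⁻⁷ × 1.16×10⁶ = 8.44×10⁻²⁰ A²
I_n = √(8.44×10⁻²⁰) = 2.90×10⁻¹⁰ A = 290 pA

290 pA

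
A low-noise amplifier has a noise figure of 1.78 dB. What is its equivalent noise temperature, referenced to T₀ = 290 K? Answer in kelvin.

147 K

F = 10^(1.78/10) = 1.50661
T_e = (F − 1)·T₀ = (1.50661 − 1) × 290 = 147 K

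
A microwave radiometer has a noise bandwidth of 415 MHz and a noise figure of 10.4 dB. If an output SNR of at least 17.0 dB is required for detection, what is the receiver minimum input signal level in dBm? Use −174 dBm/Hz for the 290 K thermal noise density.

Sensitivity = −174 + 10 log₁₀(B) + NF + SNR_min
= −174 + 86.18 + 10.4 + 17.0
= −60.42 dBm → −60.4 dBm

−60.4 dBm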